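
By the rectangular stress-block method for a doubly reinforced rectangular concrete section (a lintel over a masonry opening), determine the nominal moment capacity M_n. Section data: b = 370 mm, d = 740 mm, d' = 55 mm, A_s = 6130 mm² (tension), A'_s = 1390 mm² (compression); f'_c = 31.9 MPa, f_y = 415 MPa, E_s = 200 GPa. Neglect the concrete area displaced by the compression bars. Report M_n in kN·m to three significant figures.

M_n ≈ 1660 kN·m

Assume both tension and compression steel yield.
Net tension couple steel: A_s − A'_s = 4740 mm².
a = (A_s − A'_s) f_y / (0.85 f'_c b) = 1967100/(0.85 × 31.9 × 370) = 196.07 mm.
c = a/β₁ = 196.07/0.822 = 238.53 mm; ε'_s = 0.003(c − d')/c = 0.0023 ≥ f_y/E_s = 0.0021, so compression steel does yield.
M_n = (A_s − A'_s) f_y (d − a/2) + A'_s f_y (d − d') = [1967100 × (740 − 98.035) + 576850 × (740 − 55)] × 10⁻⁶ = 1262.81 + 395.14 = 1657.95 kN·m.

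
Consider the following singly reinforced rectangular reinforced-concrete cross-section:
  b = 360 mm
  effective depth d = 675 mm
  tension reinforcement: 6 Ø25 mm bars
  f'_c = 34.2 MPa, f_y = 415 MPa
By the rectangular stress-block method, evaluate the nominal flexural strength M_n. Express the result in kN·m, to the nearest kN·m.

A_s = 6 × 491 = 2946 mm².
T = A_s f_y = 2946 × 415 = 1222590 N = 1222.59 kN.
From C = T: a = T/(0.85 f'_c b) = 1222590/(0.85 × 34.2 × 360) = 116.82 mm.
M_n = T(d − a/2) = 1222.59 kN × (675 − 58.41) mm = 753.84 kN·m.

M_n ≈ 754 kN·m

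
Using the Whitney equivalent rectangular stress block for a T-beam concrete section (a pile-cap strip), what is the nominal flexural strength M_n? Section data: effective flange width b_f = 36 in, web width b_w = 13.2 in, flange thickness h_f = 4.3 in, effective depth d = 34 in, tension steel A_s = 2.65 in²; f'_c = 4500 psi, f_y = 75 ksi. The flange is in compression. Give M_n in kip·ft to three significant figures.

Tension: T = A_s f_y = 2.65 × 75 = 198.75 kips.
Try a within the flange: a = T/(0.85 f'_c b_f) = 198.75/(0.85 × 4.5 × 36) = 1.443 in.
Since a = 1.443 ≤ h_f = 4.3 in, the stress block lies entirely in the flange; analyse as a rectangular beam of width b_f.
M_n = T(d − a/2) = 198.75 × (34 − 0.7215) = 6614.1 kip·in.
M_n = 6614.1/12 = 551.18 kip·ft.

M_n ≈ 551 kip·ft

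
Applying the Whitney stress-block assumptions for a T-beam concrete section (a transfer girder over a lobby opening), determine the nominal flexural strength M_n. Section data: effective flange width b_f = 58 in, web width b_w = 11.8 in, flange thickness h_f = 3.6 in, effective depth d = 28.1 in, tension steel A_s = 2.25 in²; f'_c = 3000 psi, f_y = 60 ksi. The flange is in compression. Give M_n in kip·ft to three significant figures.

M_n ≈ 311 kip·ft

Tension: T = A_s f_y = 2.25 × 60 = 135 kips.
Try a within the flange: a = T/(0.85 f'_c b_f) = 135/(0.85 × 3 × 58) = 0.913 in.
Since a = 0.913 ≤ h_f = 3.6 in, the stress block lies entirely in the flange; analyse as a rectangular beam of width b_f.
M_n = T(d − a/2) = 135 × (28.1 − 0.4565) = 3731.9 kip·in.
M_n = 3731.9/12 = 310.99 kip·ft.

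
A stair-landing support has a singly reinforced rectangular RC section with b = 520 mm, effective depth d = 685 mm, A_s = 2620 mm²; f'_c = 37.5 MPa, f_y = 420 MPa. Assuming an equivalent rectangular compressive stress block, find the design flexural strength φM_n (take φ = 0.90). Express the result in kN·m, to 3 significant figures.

T = A_s f_y = 2620 × 420 = 1100400 N = 1100.4 kN.
From C = T: a = T/(0.85 f'_c b) = 1100400/(0.85 × 37.5 × 520) = 66.39 mm.
M_n = T(d − a/2) = 1100.4 kN × (685 − 33.195) mm = 717.25 kN·m.
φM_n = 0.90 × 717.25 = 645.53 kN·m.

φM_n ≈ 646 kN·m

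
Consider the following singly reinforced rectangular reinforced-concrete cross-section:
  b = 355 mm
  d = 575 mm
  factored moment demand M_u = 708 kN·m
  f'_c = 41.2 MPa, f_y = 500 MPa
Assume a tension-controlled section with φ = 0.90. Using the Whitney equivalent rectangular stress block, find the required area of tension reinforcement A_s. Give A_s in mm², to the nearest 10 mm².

M_n = M_u/φ = 708/0.90 = 786.667 kN·m.
With M_n = 0.85 f'_c a b (d − a/2), solve the quadratic for a:
a = d − √(d² − 2M_n/(0.85 f'_c b)) = 575 − √(575² − 2 × 786.667×10⁶/(0.85 × 41.2 × 355)) = 123.26 mm.
A_s = 0.85 f'_c a b / f_y = 0.85 × 41.2 × 123.26 × 355 / 500 = 3064.8 mm².

A_s ≈ 3060 mm²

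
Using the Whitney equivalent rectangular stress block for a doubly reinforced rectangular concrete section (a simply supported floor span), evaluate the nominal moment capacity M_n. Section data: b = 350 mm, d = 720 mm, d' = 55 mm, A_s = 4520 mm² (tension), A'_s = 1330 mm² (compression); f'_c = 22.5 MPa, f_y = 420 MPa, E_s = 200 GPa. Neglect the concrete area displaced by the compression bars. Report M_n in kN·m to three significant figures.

M_n ≈ 1200 kN·m

Assume both tension and compression steel yield.
Net tension couple steel: A_s − A'_s = 3190 mm².
a = (A_s − A'_s) f_y / (0.85 f'_c b) = 1339800/(0.85 × 22.5 × 350) = 200.16 mm.
c = a/β₁ = 200.16/0.85 = 235.48 mm; ε'_s = 0.003(c − d')/c = 0.0023 ≥ f_y/E_s = 0.0021, so compression steel does yield.
M_n = (A_s − A'_s) f_y (d − a/2) + A'_s f_y (d − d') = [1339800 × (720 − 100.08) + 558600 × (720 − 55)] × 10⁻⁶ = 830.57 + 371.47 = 1202.04 kN·m.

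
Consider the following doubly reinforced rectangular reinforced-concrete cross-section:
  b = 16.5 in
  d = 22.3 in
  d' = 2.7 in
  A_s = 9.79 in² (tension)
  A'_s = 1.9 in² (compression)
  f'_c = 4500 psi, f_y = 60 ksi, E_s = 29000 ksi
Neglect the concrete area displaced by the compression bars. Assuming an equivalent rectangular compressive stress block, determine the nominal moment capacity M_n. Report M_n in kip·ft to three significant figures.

M_n ≈ 918 kip·ft

Assume both steels yield.
a = (A_s − A'_s) f_y/(0.85 f'_c b) = (9.79 − 1.9) × 60/(0.85 × 4.5 × 16.5) = 7.501 in.
c = a/β₁ = 7.501/0.825 = 9.092 in; ε'_s = 0.003(c − d')/c = 0.0021 ≥ ε_y = 0.0021, so the compression steel yields.
M_n = (A_s − A'_s) f_y (d − a/2) + A'_s f_y (d − d') = 473.4 × (22.3 − 3.7505) + 114 × (22.3 − 2.7) = 8781.3 + 2234.4 = 11015.7 kip·in = 11015.7/12 = 917.98 kip·ft.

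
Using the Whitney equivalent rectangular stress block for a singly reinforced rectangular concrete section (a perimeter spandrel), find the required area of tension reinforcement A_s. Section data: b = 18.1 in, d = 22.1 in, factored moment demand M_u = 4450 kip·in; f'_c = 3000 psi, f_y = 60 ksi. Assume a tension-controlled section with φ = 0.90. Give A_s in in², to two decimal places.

M_n = M_u/φ = 4450/0.90 = 4944.44 kip·in.
From M_n = 0.85 f'_c a b (d − a/2):
a = d − √(d² − 2M_n/(0.85 f'_c b)) = 22.1 − √(22.1² − 2 × 4944.44/(0.85 × 3 × 18.1)) = 5.542 in.
A_s = 0.85 f'_c a b / f_y = 0.85 × 3 × 5.542 × 18.1 / 60 = 4.263 in².

A_s ≈ 4.26 in²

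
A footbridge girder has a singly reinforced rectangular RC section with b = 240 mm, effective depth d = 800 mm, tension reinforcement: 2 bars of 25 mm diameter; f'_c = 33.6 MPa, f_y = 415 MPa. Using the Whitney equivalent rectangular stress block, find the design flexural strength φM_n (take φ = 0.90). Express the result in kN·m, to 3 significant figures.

φM_n ≈ 283 kN·m

A_s = 2 × 491 = 982 mm².
T = A_s f_y = 982 × 415 = 407530 N = 407.53 kN.
From C = T: a = T/(0.85 f'_c b) = 407530/(0.85 × 33.6 × 240) = 59.46 mm.
M_n = T(d − a/2) = 407.53 kN × (800 − 29.73) mm = 313.91 kN·m.
φM_n = 0.90 × 313.91 = 282.52 kN·m.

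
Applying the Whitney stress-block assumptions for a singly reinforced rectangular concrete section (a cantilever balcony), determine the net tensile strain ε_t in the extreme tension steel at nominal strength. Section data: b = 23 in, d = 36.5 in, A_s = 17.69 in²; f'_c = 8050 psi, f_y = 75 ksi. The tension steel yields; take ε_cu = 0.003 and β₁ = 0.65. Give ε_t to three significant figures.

ε_t ≈ 0.00544

a = A_s f_y/(0.85 f'_c b) = 8.430 in.
β₁ = 0.65, so c = a/β₁ = 8.430/0.65 = 12.969 in.
From the linear strain diagram with ε_cu = 0.003: ε_t = 0.003 (d − c)/c = 0.003 × (36.5 − 12.969)/12.969 = 0.00544.
Since ε_t ≥ 0.005, the section is tension-controlled.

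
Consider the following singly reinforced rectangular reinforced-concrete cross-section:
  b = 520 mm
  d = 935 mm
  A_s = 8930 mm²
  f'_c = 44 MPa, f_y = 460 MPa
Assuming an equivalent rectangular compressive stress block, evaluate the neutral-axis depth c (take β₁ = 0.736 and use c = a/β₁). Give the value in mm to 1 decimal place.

T = A_s f_y = 8930 × 460 = 4107800 N = 4107.8 kN.
Setting C = 0.85 f'_c a b equal to T: a = 4107800/(0.85 × 44 × 520) = 211.220 mm.
With β₁ = 0.736, c = a/β₁ = 211.220/0.736 = 287.0 mm.

c ≈ 287.0 mm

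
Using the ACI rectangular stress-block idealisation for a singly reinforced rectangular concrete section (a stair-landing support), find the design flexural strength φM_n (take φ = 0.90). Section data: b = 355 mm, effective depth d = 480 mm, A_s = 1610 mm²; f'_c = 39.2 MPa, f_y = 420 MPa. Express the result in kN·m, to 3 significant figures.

φM_n ≈ 275 kN·m

T = A_s f_y = 1610 × 420 = 676200 N = 676.2 kN.
From C = T: a = T/(0.85 f'_c b) = 676200/(0.85 × 39.2 × 355) = 57.17 mm.
M_n = T(d − a/2) = 676.2 kN × (480 − 28.585) mm = 305.25 kN·m.
φM_n = 0.90 × 305.25 = 274.73 kN·m.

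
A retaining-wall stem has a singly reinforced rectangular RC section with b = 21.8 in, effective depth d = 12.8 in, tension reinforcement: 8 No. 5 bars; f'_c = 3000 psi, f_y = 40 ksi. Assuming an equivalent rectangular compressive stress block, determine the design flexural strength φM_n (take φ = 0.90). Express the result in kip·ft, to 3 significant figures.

φM_n ≈ 88.6 kip·ft

A_s = 8 × 0.31 = 2.48 in².
T = A_s f_y = 2.48 × 40 = 99.2 kips.
a = T/(0.85 f'_c b) = 99.2/(0.85 × 3 × 21.8) = 1.784 in.
M_n = T(d − a/2) = 99.2 × (12.8 − 0.892) = 1181.3 kip·in = 1181.3/12 = 98.44 kip·ft.
φM_n = 0.90 × 98.44 = 88.60 kip·ft.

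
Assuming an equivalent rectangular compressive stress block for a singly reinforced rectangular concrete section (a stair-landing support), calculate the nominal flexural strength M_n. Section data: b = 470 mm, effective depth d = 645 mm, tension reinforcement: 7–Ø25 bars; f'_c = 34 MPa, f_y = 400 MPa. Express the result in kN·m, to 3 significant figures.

M_n ≈ 817 kN·m

A_s = 7 × 491 = 3437 mm².
T = A_s f_y = 3437 × 400 = 1374800 N = 1374.8 kN.
From C = T: a = T/(0.85 f'_c b) = 1374800/(0.85 × 34 × 470) = 101.21 mm.
M_n = T(d − a/2) = 1374.8 kN × (645 − 50.605) mm = 817.17 kN·m.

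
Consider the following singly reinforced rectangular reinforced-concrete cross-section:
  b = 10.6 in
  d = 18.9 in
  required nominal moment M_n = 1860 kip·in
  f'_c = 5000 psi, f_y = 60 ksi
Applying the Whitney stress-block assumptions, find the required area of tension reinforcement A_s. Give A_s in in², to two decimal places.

From M_n = 0.85 f'_c a b (d − a/2):
a = d − √(d² − 2M_n/(0.85 f'_c b)) = 18.9 − √(18.9² − 2 × 1860/(0.85 × 5 × 10.6)) = 2.328 in.
A_s = 0.85 f'_c a b / f_y = 0.85 × 5 × 2.328 × 10.6 / 60 = 1.748 in².

A_s ≈ 1.75 in²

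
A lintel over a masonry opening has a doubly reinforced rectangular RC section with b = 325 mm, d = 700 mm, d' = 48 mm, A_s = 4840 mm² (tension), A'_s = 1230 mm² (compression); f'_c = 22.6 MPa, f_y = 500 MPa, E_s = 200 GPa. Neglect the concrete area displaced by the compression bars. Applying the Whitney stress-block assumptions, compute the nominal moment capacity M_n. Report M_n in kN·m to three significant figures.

M_n ≈ 1400 kN·m

Assume both tension and compression steel yield.
Net tension couple steel: A_s − A'_s = 3610 mm².
a = (A_s − A'_s) f_y / (0.85 f'_c b) = 1805000/(0.85 × 22.6 × 325) = 289.11 mm.
c = a/β₁ = 289.11/0.85 = 340.13 mm; ε'_s = 0.003(c − d')/c = 0.0026 ≥ f_y/E_s = 0.0025, so compression steel does yield.
M_n = (A_s − A'_s) f_y (d − a/2) + A'_s f_y (d − d') = [1805000 × (700 − 144.555) + 615000 × (700 − 48)] × 10⁻⁶ = 1002.58 + 400.98 = 1403.56 kN·m.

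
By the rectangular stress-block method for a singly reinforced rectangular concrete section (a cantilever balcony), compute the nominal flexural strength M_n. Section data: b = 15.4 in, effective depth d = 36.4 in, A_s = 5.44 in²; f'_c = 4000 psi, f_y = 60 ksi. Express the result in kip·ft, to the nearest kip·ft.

T = A_s f_y = 5.44 × 60 = 326.4 kips.
a = T/(0.85 f'_c b) = 326.4/(0.85 × 4 × 15.4) = 6.234 in.
M_n = T(d − a/2) = 326.4 × (36.4 − 3.117) = 10863.6 kip·in = 10863.6/12 = 905.30 kip·ft.

M_n ≈ 905 kip·ft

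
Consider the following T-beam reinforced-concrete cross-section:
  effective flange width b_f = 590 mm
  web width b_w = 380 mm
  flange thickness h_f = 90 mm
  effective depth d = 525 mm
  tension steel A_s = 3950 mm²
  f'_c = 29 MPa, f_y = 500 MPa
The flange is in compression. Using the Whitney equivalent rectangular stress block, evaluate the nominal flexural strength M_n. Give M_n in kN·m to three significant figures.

Tension: T = A_s f_y = 3950 × 500 = 1975000 N.
Try a within the flange: a = T/(0.85 f'_c b_f) = 1975000/(0.85 × 29 × 590) = 135.80 mm.
a = 135.80 > h_f = 90 mm: the block extends into the web. Split into flange-overhang and web parts.
C_f = 0.85 f'_c (b_f − b_w) h_f = 0.85 × 29 × (590 − 380) × 90 = 465885 N.
Remaining web compression depth: a_w = (T − C_f)/(0.85 f'_c b_w) = (1975000 − 465885)/(0.85 × 29 × 380) = 161.11 mm.
M_n = C_f(d − h_f/2) + (T − C_f)(d − a_w/2) = 465885 × (525 − 45) + 1509115 × (525 − 80.555) = 223.62 + 670.72 = 894.34 × 10⁶ N·mm.
M_n = 894.34 kN·m.

M_n ≈ 894 kN·m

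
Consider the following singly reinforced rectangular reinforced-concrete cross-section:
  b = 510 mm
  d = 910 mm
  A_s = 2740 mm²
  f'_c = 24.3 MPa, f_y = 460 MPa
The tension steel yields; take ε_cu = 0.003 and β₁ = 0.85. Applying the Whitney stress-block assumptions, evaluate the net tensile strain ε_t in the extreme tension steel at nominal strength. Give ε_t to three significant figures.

a = A_s f_y/(0.85 f'_c b) = 119.65 mm.
β₁ = 0.85, so c = a/β₁ = 119.65/0.85 = 140.76 mm.
From the linear strain diagram with ε_cu = 0.003: ε_t = 0.003 (d − c)/c = 0.003 × (910 − 140.76)/140.76 = 0.0164.
Since ε_t ≥ 0.005, the section is tension-controlled.

ε_t ≈ 0.0164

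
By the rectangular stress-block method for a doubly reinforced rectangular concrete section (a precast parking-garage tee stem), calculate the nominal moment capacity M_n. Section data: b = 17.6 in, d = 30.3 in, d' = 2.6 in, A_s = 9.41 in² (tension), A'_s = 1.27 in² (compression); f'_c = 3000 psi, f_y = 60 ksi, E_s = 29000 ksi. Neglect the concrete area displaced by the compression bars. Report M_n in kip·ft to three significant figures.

M_n ≈ 1190 kip·ft

Assume both steels yield.
a = (A_s − A'_s) f_y/(0.85 f'_c b) = (9.41 − 1.27) × 60/(0.85 × 3 × 17.6) = 10.882 in.
c = a/β₁ = 10.882/0.85 = 12.802 in; ε'_s = 0.003(c − d')/c = 0.0024 ≥ ε_y = 0.0021, so the compression steel yields.
M_n = (A_s − A'_s) f_y (d − a/2) + A'_s f_y (d − d') = 488.4 × (30.3 − 5.441) + 76.2 × (30.3 − 2.6) = 12141.1 + 2110.7 = 14251.8 kip·in = 14251.8/12 = 1187.65 kip·ft.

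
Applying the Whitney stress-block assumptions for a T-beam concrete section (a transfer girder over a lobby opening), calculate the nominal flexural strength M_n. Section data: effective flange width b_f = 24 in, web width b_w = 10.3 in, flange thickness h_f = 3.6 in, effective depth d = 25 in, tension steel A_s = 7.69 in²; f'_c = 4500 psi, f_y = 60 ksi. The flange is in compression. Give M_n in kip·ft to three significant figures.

Tension: T = A_s f_y = 7.69 × 60 = 461.4 kips.
Try a within the flange: a = T/(0.85 f'_c b_f) = 461.4/(0.85 × 4.5 × 24) = 5.026 in.
a = 5.026 > h_f = 3.6 in: the block extends into the web. Split into flange-overhang and web parts.
C_f = 0.85 f'_c (b_f − b_w) h_f = 0.85 × 4.5 × (24 − 10.3) × 3.6 = 188.6 kips.
Remaining web compression depth: a_w = (T − C_f)/(0.85 f'_c b_w) = (461.4 − 188.6)/(0.85 × 4.5 × 10.3) = 6.924 in.
M_n = C_f(d − h_f/2) + (T − C_f)(d − a_w/2) = 188.6 × (25 − 1.8) + 272.8 × (25 − 3.462) = 4375.5 + 5875.6 = 10251.1 kip·in.
M_n = 10251.1/12 = 854.26 kip·ft.

M_n ≈ 854 kip·ft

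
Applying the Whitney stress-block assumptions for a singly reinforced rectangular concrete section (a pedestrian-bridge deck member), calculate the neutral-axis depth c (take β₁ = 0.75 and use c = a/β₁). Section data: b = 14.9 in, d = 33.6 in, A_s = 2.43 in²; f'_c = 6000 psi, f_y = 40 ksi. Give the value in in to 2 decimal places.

T = A_s f_y = 2.43 × 40 = 97.2 kips.
a = T/(0.85 f'_c b) = 97.2/(0.85 × 6 × 14.9) = 1.2791 in.
With β₁ = 0.75, c = a/β₁ = 1.2791/0.75 = 1.71 in.

c ≈ 1.71 in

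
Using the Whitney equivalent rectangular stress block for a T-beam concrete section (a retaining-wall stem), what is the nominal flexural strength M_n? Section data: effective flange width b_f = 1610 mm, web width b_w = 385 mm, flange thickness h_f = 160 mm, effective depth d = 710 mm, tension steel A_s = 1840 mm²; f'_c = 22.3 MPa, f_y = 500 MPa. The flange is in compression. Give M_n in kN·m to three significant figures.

Tension: T = A_s f_y = 1840 × 500 = 920000 N.
Try a within the flange: a = T/(0.85 f'_c b_f) = 920000/(0.85 × 22.3 × 1610) = 30.15 mm.
Since a = 30.15 ≤ h_f = 160 mm, the stress block lies entirely in the flange; analyse as a rectangular beam of width b_f.
M_n = T(d − a/2) = 920000 × (710 − 15.075) = 639.33 × 10⁶ N·mm.
M_n = 639.33 kN·m.

M_n ≈ 639 kN·m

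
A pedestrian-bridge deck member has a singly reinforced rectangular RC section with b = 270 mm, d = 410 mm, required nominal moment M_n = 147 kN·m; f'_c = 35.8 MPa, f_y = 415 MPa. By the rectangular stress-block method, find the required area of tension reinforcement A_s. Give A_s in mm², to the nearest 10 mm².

With M_n = 0.85 f'_c a b (d − a/2), solve the quadratic for a:
a = d − √(d² − 2M_n/(0.85 f'_c b)) = 410 − √(410² − 2 × 147×10⁶/(0.85 × 35.8 × 270)) = 46.25 mm.
A_s = 0.85 f'_c a b / f_y = 0.85 × 35.8 × 46.25 × 270 / 415 = 915.6 mm².

A_s ≈ 920 mm²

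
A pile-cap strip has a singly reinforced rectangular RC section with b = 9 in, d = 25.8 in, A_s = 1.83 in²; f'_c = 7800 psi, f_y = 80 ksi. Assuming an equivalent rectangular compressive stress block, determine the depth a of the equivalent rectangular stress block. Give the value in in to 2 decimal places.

T = A_s f_y = 1.83 × 80 = 146.4 kips.
a = T/(0.85 f'_c b) = 146.4/(0.85 × 7.8 × 9) = 2.45 in.

a ≈ 2.45 in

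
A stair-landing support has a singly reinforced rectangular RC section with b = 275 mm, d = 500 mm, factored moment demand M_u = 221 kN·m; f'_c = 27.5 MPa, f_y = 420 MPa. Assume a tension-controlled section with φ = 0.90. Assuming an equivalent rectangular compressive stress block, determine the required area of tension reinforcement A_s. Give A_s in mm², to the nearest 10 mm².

M_n = M_u/φ = 221/0.90 = 245.556 kN·m.
With M_n = 0.85 f'_c a b (d − a/2), solve the quadratic for a:
a = d − √(d² − 2M_n/(0.85 f'_c b)) = 500 − √(500² − 2 × 245.556×10⁶/(0.85 × 27.5 × 275)) = 83.35 mm.
A_s = 0.85 f'_c a b / f_y = 0.85 × 27.5 × 83.35 × 275 / 420 = 1275.7 mm².

A_s ≈ 1280 mm²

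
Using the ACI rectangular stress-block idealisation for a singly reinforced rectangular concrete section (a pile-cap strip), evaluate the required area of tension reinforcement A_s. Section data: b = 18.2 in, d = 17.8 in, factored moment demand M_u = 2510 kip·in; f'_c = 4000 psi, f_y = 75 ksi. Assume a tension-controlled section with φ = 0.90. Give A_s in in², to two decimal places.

M_n = M_u/φ = 2510/0.90 = 2788.89 kip·in.
From M_n = 0.85 f'_c a b (d − a/2):
a = d − √(d² − 2M_n/(0.85 f'_c b)) = 17.8 − √(17.8² − 2 × 2788.89/(0.85 × 4 × 18.2)) = 2.743 in.
A_s = 0.85 f'_c a b / f_y = 0.85 × 4 × 2.743 × 18.2 / 75 = 2.263 in².

A_s ≈ 2.26 in²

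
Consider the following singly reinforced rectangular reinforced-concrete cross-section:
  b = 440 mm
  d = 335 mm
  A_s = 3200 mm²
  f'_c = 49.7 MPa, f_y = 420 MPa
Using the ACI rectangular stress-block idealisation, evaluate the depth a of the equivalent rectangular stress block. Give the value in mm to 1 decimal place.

T = A_s f_y = 3200 × 420 = 1344000 N = 1344 kN.
Setting C = 0.85 f'_c a b equal to T: a = 1344000/(0.85 × 49.7 × 440) = 72.3 mm.

a ≈ 72.3 mm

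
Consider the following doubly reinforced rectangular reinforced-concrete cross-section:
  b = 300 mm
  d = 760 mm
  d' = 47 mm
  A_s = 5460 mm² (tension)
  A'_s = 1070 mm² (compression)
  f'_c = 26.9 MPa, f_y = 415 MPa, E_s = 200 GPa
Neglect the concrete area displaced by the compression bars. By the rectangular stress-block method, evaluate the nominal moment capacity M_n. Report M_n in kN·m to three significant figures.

Assume both tension and compression steel yield.
Net tension couple steel: A_s − A'_s = 4390 mm².
a = (A_s − A'_s) f_y / (0.85 f'_c b) = 1821850/(0.85 × 26.9 × 300) = 265.60 mm.
c = a/β₁ = 265.60/0.85 = 312.47 mm; ε'_s = 0.003(c − d')/c = 0.0025 ≥ f_y/E_s = 0.0021, so compression steel does yield.
M_n = (A_s − A'_s) f_y (d − a/2) + A'_s f_y (d − d') = [1821850 × (760 − 132.8) + 444050 × (760 − 47)] × 10⁻⁶ = 1142.66 + 316.61 = 1459.27 kN·m.

M_n ≈ 1460 kN·m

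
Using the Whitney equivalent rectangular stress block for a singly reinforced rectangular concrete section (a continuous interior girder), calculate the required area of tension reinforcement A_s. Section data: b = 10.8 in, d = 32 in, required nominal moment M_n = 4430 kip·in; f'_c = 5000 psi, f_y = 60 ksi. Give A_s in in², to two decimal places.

From M_n = 0.85 f'_c a b (d − a/2):
a = d − √(d² − 2M_n/(0.85 f'_c b)) = 32 − √(32² − 2 × 4430/(0.85 × 5 × 10.8)) = 3.173 in.
A_s = 0.85 f'_c a b / f_y = 0.85 × 5 × 3.173 × 10.8 / 60 = 2.427 in².

A_s ≈ 2.43 in²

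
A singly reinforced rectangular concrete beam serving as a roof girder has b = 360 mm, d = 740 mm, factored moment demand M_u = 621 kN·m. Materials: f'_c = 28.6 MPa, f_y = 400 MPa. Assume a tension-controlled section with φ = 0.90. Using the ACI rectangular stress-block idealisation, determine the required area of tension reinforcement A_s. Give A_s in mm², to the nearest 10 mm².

M_n = M_u/φ = 621/0.90 = 690 kN·m.
With M_n = 0.85 f'_c a b (d − a/2), solve the quadratic for a:
a = d − √(d² − 2M_n/(0.85 f'_c b)) = 740 − √(740² − 2 × 690×10⁶/(0.85 × 28.6 × 360)) = 115.57 mm.
A_s = 0.85 f'_c a b / f_y = 0.85 × 28.6 × 115.57 × 360 / 400 = 2528.6 mm².

A_s ≈ 2530 mm²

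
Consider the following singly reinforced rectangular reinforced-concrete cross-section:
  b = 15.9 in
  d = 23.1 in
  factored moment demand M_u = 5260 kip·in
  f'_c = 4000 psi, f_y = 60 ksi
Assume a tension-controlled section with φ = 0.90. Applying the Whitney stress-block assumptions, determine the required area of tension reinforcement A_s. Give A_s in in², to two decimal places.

A_s ≈ 4.76 in²

M_n = M_u/φ = 5260/0.90 = 5844.44 kip·in.
From M_n = 0.85 f'_c a b (d − a/2):
a = d − √(d² − 2M_n/(0.85 f'_c b)) = 23.1 − √(23.1² − 2 × 5844.44/(0.85 × 4 × 15.9)) = 5.285 in.
A_s = 0.85 f'_c a b / f_y = 0.85 × 4 × 5.285 × 15.9 / 60 = 4.762 in².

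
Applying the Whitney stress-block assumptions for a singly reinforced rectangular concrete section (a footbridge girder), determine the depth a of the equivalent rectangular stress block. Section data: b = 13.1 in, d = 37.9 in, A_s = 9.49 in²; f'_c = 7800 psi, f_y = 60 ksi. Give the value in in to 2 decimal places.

a ≈ 6.56 in

T = A_s f_y = 9.49 × 60 = 569.4 kips.
a = T/(0.85 f'_c b) = 569.4/(0.85 × 7.8 × 13.1) = 6.56 in.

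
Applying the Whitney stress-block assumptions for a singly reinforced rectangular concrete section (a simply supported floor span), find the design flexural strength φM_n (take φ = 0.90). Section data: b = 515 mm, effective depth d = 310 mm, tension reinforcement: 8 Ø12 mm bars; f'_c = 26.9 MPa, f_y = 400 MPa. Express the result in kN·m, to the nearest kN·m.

φM_n ≈ 96 kN·m

A_s = 8 × 113 = 904 mm².
T = A_s f_y = 904 × 400 = 361600 N = 361.6 kN.
From C = T: a = T/(0.85 f'_c b) = 361600/(0.85 × 26.9 × 515) = 30.71 mm.
M_n = T(d − a/2) = 361.6 kN × (310 − 15.355) mm = 106.54 kN·m.
φM_n = 0.90 × 106.54 = 95.89 kN·m.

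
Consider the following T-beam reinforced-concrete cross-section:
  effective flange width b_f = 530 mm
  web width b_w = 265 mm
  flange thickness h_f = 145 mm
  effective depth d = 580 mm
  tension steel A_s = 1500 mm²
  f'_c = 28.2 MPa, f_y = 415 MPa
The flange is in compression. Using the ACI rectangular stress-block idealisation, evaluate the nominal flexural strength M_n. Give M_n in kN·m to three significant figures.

Tension: T = A_s f_y = 1500 × 415 = 622500 N.
Try a within the flange: a = T/(0.85 f'_c b_f) = 622500/(0.85 × 28.2 × 530) = 49.00 mm.
Since a = 49.00 ≤ h_f = 145 mm, the stress block lies entirely in the flange; analyse as a rectangular beam of width b_f.
M_n = T(d − a/2) = 622500 × (580 − 24.5) = 345.80 × 10⁶ N·mm.
M_n = 345.80 kN·m.

M_n ≈ 346 kN·m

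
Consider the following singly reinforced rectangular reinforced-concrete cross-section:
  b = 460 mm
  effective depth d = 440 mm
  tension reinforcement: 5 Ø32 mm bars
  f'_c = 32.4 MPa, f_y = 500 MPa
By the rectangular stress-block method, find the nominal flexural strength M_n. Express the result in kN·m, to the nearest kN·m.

A_s = 5 × 804 = 4020 mm².
T = A_s f_y = 4020 × 500 = 2010000 N = 2010 kN.
From C = T: a = T/(0.85 f'_c b) = 2010000/(0.85 × 32.4 × 460) = 158.66 mm.
M_n = T(d − a/2) = 2010 kN × (440 − 79.33) mm = 724.95 kN·m.

M_n ≈ 725 kN·m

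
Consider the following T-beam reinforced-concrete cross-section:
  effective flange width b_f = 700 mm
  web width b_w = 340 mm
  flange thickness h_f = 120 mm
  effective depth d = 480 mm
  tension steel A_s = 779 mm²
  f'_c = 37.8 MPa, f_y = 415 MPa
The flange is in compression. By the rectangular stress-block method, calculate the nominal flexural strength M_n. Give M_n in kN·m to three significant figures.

M_n ≈ 153 kN·m

Tension: T = A_s f_y = 779 × 415 = 323285 N.
Try a within the flange: a = T/(0.85 f'_c b_f) = 323285/(0.85 × 37.8 × 700) = 14.37 mm.
Since a = 14.37 ≤ h_f = 120 mm, the stress block lies entirely in the flange; analyse as a rectangular beam of width b_f.
M_n = T(d − a/2) = 323285 × (480 − 7.185) = 152.85 × 10⁶ N·mm.
M_n = 152.85 kN·m.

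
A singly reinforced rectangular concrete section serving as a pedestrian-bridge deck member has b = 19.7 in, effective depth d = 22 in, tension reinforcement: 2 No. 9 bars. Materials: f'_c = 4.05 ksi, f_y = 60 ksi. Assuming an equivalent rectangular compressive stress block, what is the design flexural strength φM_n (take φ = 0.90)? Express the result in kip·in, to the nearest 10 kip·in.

A_s = 2 × 1 = 2 in².
T = A_s f_y = 2 × 60 = 120 kips.
a = T/(0.85 f'_c b) = 120/(0.85 × 4.05 × 19.7) = 1.769 in.
M_n = T(d − a/2) = 120 × (22 − 0.8845) = 2533.9 kip·in.
φM_n = 0.90 × 2533.9 = 2280.5 kip·in.

φM_n ≈ 2280 kip·in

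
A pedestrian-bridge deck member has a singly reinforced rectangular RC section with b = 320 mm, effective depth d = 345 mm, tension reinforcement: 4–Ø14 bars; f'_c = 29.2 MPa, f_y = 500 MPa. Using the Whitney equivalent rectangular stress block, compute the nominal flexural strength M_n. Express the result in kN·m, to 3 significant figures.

A_s = 4 × 154 = 616 mm².
T = A_s f_y = 616 × 500 = 308000 N = 308 kN.
From C = T: a = T/(0.85 f'_c b) = 308000/(0.85 × 29.2 × 320) = 38.78 mm.
M_n = T(d − a/2) = 308 kN × (345 − 19.39) mm = 100.29 kN·m.

M_n ≈ 100 kN·m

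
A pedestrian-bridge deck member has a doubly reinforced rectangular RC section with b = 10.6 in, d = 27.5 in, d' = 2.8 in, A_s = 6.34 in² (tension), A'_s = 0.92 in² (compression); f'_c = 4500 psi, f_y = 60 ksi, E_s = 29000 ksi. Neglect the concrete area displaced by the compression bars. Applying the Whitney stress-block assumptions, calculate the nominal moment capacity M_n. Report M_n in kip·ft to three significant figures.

M_n ≈ 750 kip·ft

Assume both steels yield.
a = (A_s − A'_s) f_y/(0.85 f'_c b) = (6.34 − 0.92) × 60/(0.85 × 4.5 × 10.6) = 8.021 in.
c = a/β₁ = 8.021/0.825 = 9.722 in; ε'_s = 0.003(c − d')/c = 0.0021 ≥ ε_y = 0.0021, so the compression steel yields.
M_n = (A_s − A'_s) f_y (d − a/2) + A'_s f_y (d − d') = 325.2 × (27.5 − 4.0105) + 55.2 × (27.5 − 2.8) = 7638.8 + 1363.4 = 9002.2 kip·in = 9002.2/12 = 750.18 kip·ft.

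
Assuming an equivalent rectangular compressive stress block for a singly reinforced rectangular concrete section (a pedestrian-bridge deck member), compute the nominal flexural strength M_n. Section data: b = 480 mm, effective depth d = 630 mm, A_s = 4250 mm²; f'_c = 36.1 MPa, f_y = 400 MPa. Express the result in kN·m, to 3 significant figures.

T = A_s f_y = 4250 × 400 = 1700000 N = 1700 kN.
From C = T: a = T/(0.85 f'_c b) = 1700000/(0.85 × 36.1 × 480) = 115.42 mm.
M_n = T(d − a/2) = 1700 kN × (630 − 57.71) mm = 972.89 kN·m.

M_n ≈ 973 kN·m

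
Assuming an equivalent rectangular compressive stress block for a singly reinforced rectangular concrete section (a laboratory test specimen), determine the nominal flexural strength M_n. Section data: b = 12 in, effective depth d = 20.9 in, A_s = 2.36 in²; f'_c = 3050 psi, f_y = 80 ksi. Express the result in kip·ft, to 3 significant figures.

T = A_s f_y = 2.36 × 80 = 188.8 kips.
a = T/(0.85 f'_c b) = 188.8/(0.85 × 3.05 × 12) = 6.069 in.
M_n = T(d − a/2) = 188.8 × (20.9 − 3.0345) = 3373.0 kip·in = 3373.0/12 = 281.08 kip·ft.

M_n ≈ 281 kip·ft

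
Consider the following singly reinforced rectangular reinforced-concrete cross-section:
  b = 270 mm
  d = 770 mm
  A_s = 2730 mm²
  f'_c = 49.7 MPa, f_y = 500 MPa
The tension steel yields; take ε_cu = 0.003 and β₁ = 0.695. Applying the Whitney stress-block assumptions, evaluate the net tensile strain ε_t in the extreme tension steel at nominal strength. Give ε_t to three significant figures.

a = A_s f_y/(0.85 f'_c b) = 119.67 mm.
β₁ = 0.695, so c = a/β₁ = 119.67/0.695 = 172.19 mm.
From the linear strain diagram with ε_cu = 0.003: ε_t = 0.003 (d − c)/c = 0.003 × (770 − 172.19)/172.19 = 0.0104.
Since ε_t ≥ 0.005, the section is tension-controlled.

ε_t ≈ 0.0104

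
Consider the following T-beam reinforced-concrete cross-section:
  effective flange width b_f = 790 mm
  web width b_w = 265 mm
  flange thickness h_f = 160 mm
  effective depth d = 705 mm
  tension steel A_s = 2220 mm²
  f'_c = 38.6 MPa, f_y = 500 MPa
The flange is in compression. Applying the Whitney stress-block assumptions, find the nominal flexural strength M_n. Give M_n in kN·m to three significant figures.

M_n ≈ 759 kN·m

Tension: T = A_s f_y = 2220 × 500 = 1110000 N.
Try a within the flange: a = T/(0.85 f'_c b_f) = 1110000/(0.85 × 38.6 × 790) = 42.82 mm.
Since a = 42.82 ≤ h_f = 160 mm, the stress block lies entirely in the flange; analyse as a rectangular beam of width b_f.
M_n = T(d − a/2) = 1110000 × (705 − 21.41) = 758.78 × 10⁶ N·mm.
M_n = 758.78 kN·m.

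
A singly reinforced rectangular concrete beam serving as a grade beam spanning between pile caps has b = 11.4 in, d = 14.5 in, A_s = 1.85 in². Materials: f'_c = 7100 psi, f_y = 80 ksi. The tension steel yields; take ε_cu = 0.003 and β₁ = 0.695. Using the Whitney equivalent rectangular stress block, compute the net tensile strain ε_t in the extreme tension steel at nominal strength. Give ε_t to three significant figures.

ε_t ≈ 0.0111

a = A_s f_y/(0.85 f'_c b) = 2.151 in.
β₁ = 0.695, so c = a/β₁ = 2.151/0.695 = 3.095 in.
From the linear strain diagram with ε_cu = 0.003: ε_t = 0.003 (d − c)/c = 0.003 × (14.5 − 3.095)/3.095 = 0.0111.
Since ε_t ≥ 0.005, the section is tension-controlled.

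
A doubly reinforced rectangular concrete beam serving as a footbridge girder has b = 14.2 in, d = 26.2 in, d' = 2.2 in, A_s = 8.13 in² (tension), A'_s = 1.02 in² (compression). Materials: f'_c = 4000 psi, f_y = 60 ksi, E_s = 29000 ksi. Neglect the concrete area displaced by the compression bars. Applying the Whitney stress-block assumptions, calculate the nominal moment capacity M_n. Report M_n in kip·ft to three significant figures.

Assume both steels yield.
a = (A_s − A'_s) f_y/(0.85 f'_c b) = (8.13 − 1.02) × 60/(0.85 × 4 × 14.2) = 8.836 in.
c = a/β₁ = 8.836/0.85 = 10.395 in; ε'_s = 0.003(c − d')/c = 0.0024 ≥ ε_y = 0.0021, so the compression steel yields.
M_n = (A_s − A'_s) f_y (d − a/2) + A'_s f_y (d − d') = 426.6 × (26.2 − 4.418) + 61.2 × (26.2 − 2.2) = 9292.2 + 1468.8 = 10761.0 kip·in = 10761.0/12 = 896.75 kip·ft.

M_n ≈ 897 kip·ft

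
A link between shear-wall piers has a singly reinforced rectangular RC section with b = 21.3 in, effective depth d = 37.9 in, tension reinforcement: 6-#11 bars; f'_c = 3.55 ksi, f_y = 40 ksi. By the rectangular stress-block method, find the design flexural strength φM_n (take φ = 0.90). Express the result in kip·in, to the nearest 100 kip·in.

φM_n ≈ 11800 kip·in

A_s = 6 × 1.56 = 9.36 in².
T = A_s f_y = 9.36 × 40 = 374.4 kips.
a = T/(0.85 f'_c b) = 374.4/(0.85 × 3.55 × 21.3) = 5.825 in.
M_n = T(d − a/2) = 374.4 × (37.9 − 2.9125) = 13099.3 kip·in.
φM_n = 0.90 × 13099.3 = 11789.4 kip·in.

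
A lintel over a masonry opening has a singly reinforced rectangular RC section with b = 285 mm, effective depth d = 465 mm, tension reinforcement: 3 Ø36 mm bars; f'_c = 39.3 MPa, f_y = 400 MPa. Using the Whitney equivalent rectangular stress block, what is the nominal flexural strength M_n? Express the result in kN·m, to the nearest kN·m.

A_s = 3 × 1018 = 3054 mm².
T = A_s f_y = 3054 × 400 = 1221600 N = 1221.6 kN.
From C = T: a = T/(0.85 f'_c b) = 1221600/(0.85 × 39.3 × 285) = 128.31 mm.
M_n = T(d − a/2) = 1221.6 kN × (465 − 64.155) mm = 489.67 kN·m.

M_n ≈ 490 kN·m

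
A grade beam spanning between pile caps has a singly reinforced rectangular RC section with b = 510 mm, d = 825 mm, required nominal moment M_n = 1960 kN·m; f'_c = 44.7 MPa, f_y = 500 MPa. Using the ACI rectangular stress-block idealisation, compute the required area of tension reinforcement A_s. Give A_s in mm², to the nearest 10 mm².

A_s ≈ 5170 mm²

With M_n = 0.85 f'_c a b (d − a/2), solve the quadratic for a:
a = d − √(d² − 2M_n/(0.85 f'_c b)) = 825 − √(825² − 2 × 1960×10⁶/(0.85 × 44.7 × 510)) = 133.39 mm.
A_s = 0.85 f'_c a b / f_y = 0.85 × 44.7 × 133.39 × 510 / 500 = 5169.5 mm².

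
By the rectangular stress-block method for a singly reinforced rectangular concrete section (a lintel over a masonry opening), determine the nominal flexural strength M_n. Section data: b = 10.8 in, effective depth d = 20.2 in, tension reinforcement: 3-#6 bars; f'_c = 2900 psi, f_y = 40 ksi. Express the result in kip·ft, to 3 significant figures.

M_n ≈ 84.5 kip·ft

A_s = 3 × 0.44 = 1.32 in².
T = A_s f_y = 1.32 × 40 = 52.8 kips.
a = T/(0.85 f'_c b) = 52.8/(0.85 × 2.9 × 10.8) = 1.983 in.
M_n = T(d − a/2) = 52.8 × (20.2 − 0.9915) = 1014.2 kip·in = 1014.2/12 = 84.52 kip·ft.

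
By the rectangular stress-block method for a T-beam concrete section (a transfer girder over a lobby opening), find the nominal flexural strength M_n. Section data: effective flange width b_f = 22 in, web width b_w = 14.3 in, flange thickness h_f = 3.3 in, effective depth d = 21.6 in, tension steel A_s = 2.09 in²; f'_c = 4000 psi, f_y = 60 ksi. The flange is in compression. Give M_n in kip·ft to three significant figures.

Tension: T = A_s f_y = 2.09 × 60 = 125.4 kips.
Try a within the flange: a = T/(0.85 f'_c b_f) = 125.4/(0.85 × 4 × 22) = 1.676 in.
Since a = 1.676 ≤ h_f = 3.3 in, the stress block lies entirely in the flange; analyse as a rectangular beam of width b_f.
M_n = T(d − a/2) = 125.4 × (21.6 − 0.838) = 2603.6 kip·in.
M_n = 2603.6/12 = 216.97 kip·ft.

M_n ≈ 217 kip·ft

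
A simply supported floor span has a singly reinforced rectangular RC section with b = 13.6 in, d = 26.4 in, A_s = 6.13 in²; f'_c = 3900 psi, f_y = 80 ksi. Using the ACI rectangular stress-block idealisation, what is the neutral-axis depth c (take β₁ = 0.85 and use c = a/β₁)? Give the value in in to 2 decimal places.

T = A_s f_y = 6.13 × 80 = 490.4 kips.
a = T/(0.85 f'_c b) = 490.4/(0.85 × 3.9 × 13.6) = 10.8775 in.
With β₁ = 0.85, c = a/β₁ = 10.8775/0.85 = 12.80 in.

c ≈ 12.80 in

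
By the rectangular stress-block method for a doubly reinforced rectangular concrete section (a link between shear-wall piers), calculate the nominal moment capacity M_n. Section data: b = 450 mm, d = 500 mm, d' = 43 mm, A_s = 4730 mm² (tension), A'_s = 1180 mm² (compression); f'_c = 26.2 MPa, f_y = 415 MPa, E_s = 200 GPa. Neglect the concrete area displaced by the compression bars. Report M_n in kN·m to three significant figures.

Assume both tension and compression steel yield.
Net tension couple steel: A_s − A'_s = 3550 mm².
a = (A_s − A'_s) f_y / (0.85 f'_c b) = 1473250/(0.85 × 26.2 × 450) = 147.01 mm.
c = a/β₁ = 147.01/0.85 = 172.95 mm; ε'_s = 0.003(c − d')/c = 0.0023 ≥ f_y/E_s = 0.0021, so compression steel does yield.
M_n = (A_s − A'_s) f_y (d − a/2) + A'_s f_y (d − d') = [1473250 × (500 − 73.505) + 489700 × (500 − 43)] × 10⁻⁶ = 628.33 + 223.79 = 852.12 kN·m.

M_n ≈ 852 kN·m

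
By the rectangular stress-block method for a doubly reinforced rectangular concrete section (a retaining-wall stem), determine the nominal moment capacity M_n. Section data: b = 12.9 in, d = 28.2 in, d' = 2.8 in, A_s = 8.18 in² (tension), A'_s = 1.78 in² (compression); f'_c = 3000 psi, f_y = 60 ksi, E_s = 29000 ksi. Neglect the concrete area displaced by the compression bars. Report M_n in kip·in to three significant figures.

Assume both steels yield.
a = (A_s − A'_s) f_y/(0.85 f'_c b) = (8.18 − 1.78) × 60/(0.85 × 3 × 12.9) = 11.674 in.
c = a/β₁ = 11.674/0.85 = 13.734 in; ε'_s = 0.003(c − d')/c = 0.0024 ≥ ε_y = 0.0021, so the compression steel yields.
M_n = (A_s − A'_s) f_y (d − a/2) + A'_s f_y (d − d') = 384 × (28.2 − 5.837) + 106.8 × (28.2 − 2.8) = 8587.4 + 2712.7 = 11300.1 kip·in.

M_n ≈ 11300 kip·in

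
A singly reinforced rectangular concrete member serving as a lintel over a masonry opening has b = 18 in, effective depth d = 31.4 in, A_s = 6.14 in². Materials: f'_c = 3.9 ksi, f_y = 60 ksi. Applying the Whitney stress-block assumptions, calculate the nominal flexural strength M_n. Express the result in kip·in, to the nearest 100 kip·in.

T = A_s f_y = 6.14 × 60 = 368.4 kips.
a = T/(0.85 f'_c b) = 368.4/(0.85 × 3.9 × 18) = 6.174 in.
M_n = T(d − a/2) = 368.4 × (31.4 − 3.087) = 10430.5 kip·in.

M_n ≈ 10400 kip·in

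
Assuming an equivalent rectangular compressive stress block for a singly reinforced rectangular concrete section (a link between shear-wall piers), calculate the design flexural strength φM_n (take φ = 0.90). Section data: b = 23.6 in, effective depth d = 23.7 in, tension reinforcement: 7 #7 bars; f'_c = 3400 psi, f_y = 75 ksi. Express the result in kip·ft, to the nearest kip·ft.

A_s = 7 × 0.6 = 4.2 in².
T = A_s f_y = 4.2 × 75 = 315 kips.
a = T/(0.85 f'_c b) = 315/(0.85 × 3.4 × 23.6) = 4.618 in.
M_n = T(d − a/2) = 315 × (23.7 − 2.309) = 6738.2 kip·in = 6738.2/12 = 561.52 kip·ft.
φM_n = 0.90 × 561.52 = 505.37 kip·ft.

φM_n ≈ 505 kip·ft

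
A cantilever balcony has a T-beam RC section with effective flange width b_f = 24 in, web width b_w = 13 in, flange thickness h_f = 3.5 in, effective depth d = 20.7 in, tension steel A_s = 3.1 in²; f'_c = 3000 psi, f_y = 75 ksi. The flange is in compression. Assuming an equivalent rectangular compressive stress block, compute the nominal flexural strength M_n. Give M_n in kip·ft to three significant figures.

Tension: T = A_s f_y = 3.1 × 75 = 232.5 kips.
Try a within the flange: a = T/(0.85 f'_c b_f) = 232.5/(0.85 × 3 × 24) = 3.799 in.
a = 3.799 > h_f = 3.5 in: the block extends into the web. Split into flange-overhang and web parts.
C_f = 0.85 f'_c (b_f − b_w) h_f = 0.85 × 3 × (24 − 13) × 3.5 = 98.2 kips.
Remaining web compression depth: a_w = (T − C_f)/(0.85 f'_c b_w) = (232.5 − 98.2)/(0.85 × 3 × 13) = 4.051 in.
M_n = C_f(d − h_f/2) + (T − C_f)(d − a_w/2) = 98.2 × (20.7 − 1.75) + 134.3 × (20.7 − 2.0255) = 1860.9 + 2508.0 = 4368.9 kip·in.
M_n = 4368.9/12 = 364.08 kip·ft.

M_n ≈ 364 kip·ft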